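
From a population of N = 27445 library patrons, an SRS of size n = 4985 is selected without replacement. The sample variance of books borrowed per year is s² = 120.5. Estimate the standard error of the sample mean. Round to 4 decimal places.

Under SRS without replacement, Var(ȳ) = (1 − f)·s²/n with f = n/N = 4985/27445 = 0.18163600.
Var(ȳ) = (1 − 0.18163600)·120.5/4985 = 0.81836400·0.024172518 = 0.019781918.
SE(ȳ) = √(0.019781918) = 0.1406.

0.1406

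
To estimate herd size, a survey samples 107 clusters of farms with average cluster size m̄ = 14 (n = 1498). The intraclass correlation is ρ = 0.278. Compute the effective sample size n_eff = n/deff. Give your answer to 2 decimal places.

deff = 1 + (14 − 1)·0.278 = 1 + 3.614 = 4.614.
n_eff = 1498 / 4.614 = 324.66.

324.66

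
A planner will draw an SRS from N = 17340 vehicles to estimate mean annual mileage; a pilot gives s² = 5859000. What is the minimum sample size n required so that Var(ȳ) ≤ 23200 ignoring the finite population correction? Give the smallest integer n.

Without fpc, n₀ = s²/D = 5859000/23200 = 252.5431.
Rounding up, n = 253.

253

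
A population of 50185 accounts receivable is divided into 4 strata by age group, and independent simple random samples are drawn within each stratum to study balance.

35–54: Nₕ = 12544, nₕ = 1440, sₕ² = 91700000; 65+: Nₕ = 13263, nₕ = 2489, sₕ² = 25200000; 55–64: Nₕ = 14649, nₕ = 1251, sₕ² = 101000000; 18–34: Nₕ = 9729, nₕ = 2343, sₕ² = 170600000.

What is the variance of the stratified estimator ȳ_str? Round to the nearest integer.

12465

Var(ȳ_str) = Σₕ Wₕ²(1 − fₕ)sₕ²/nₕ with Wₕ = Nₕ/N, N = 50185.
35–54: Wₕ = 0.24995517; term = 0.24995517²·(1 − 0.11479592)·91700000/1440 = 3521.8794.
65+: Wₕ = 0.26428216; term = 0.26428216²·(1 − 0.18766493)·25200000/2489 = 574.44245.
55–64: Wₕ = 0.29189997; term = 0.29189997²·(1 − 0.08539832)·101000000/1251 = 6291.6443.
18–34: Wₕ = 0.19386271; term = 0.19386271²·(1 − 0.24082640)·170600000/2343 = 2077.4778.
Sum = 12465.444.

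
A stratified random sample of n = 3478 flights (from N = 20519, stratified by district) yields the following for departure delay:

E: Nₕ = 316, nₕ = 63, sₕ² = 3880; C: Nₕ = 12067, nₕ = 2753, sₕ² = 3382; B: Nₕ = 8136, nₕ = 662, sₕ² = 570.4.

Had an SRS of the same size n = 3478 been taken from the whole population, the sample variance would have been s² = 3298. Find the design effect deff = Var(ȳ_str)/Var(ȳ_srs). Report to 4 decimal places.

0.5893

Var(ȳ_str) = Σ Wₕ²(1−fₕ)sₕ²/nₕ with Wₕ = Nₕ/20519:
  E: (316/20519)²·(1−63/316)·3880/63 = 0.011694628
  C: (12067/20519)²·(1−2753/12067)·3382/2753 = 0.3279371
  B: (8136/20519)²·(1−662/8136)·570.4/662 = 0.12444378
  → Var(ȳ_str) = 0.46407551.
Var(ȳ_srs) = (1 − 3478/20519)·3298/3478 = 0.78751704.
deff = 0.46407551 / 0.78751704 = 0.5893.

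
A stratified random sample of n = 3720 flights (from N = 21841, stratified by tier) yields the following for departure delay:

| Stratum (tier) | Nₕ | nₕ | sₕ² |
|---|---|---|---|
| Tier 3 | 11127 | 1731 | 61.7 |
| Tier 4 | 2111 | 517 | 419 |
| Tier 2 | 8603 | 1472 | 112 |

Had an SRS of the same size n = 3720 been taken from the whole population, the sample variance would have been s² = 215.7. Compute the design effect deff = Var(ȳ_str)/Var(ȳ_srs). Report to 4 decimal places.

Var(ȳ_str) = Σ Wₕ²(1−fₕ)sₕ²/nₕ with Wₕ = Nₕ/21841:
  Tier 3: (11127/21841)²·(1−1731/11127)·61.7/1731 = 0.0078120345
  Tier 4: (2111/21841)²·(1−517/2111)·419/517 = 0.0057168262
  Tier 2: (8603/21841)²·(1−1472/8603)·112/1472 = 0.009785106
  → Var(ȳ_str) = 0.023313967.
Var(ȳ_srs) = (1 − 3720/21841)·215.7/3720 = 0.04810795.
deff = 0.023313967 / 0.04810795 = 0.4846.

0.4846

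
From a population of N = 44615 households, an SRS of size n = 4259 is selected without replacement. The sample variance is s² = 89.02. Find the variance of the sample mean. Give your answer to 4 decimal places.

0.0189

Under SRS without replacement, Var(ȳ) = (1 − f)·s²/n with f = n/N = 4259/44615 = 0.09546117.
Var(ȳ) = (1 − 0.09546117)·89.02/4259 = 0.90453883·0.02090162 = 0.018906327.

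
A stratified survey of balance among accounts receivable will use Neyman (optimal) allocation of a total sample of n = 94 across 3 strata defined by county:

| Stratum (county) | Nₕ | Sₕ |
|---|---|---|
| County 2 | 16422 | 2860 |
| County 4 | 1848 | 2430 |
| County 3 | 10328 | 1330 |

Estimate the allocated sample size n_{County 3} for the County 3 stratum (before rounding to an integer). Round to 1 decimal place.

Neyman allocation: nₕ = n·NₕSₕ / Σⱼ NⱼSⱼ.
Σ NⱼSⱼ = 16422·2860 + 1848·2430 + 10328·1330 = 6.51938 × 10^7.
n_{County 3} = 94·10328·1330 / (6.51938 × 10^7) = 19.8.

19.8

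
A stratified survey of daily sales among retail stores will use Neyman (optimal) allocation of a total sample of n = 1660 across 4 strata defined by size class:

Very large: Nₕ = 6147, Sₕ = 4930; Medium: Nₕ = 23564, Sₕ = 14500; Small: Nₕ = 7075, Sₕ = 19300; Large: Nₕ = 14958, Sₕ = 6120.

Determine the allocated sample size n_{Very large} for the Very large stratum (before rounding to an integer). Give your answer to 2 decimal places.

83.83

Neyman allocation: nₕ = n·NₕSₕ / Σⱼ NⱼSⱼ.
Σ NⱼSⱼ = 6147·4930 + 23564·14500 + 7075·19300 + 14958·6120 = 6.0007317 × 10^8.
n_{Very large} = 1660·6147·4930 / (6.0007317 × 10^8) = 83.83.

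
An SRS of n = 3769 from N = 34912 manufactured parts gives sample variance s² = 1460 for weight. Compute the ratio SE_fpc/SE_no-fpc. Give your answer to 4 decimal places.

f = n/N = 3769/34912 = 0.10795715.
SE_no-fpc = √(s²/n) = 0.62239108; SE_fpc = √((1−f)s²/n) = 0.58783605.
Ratio = √(1−f) = 0.94448020.

0.9445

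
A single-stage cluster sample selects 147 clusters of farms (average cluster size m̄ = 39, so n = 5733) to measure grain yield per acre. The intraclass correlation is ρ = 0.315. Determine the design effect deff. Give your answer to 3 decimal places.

deff = 1 + (39 − 1)·0.315 = 1 + 11.97 = 12.97.

12.970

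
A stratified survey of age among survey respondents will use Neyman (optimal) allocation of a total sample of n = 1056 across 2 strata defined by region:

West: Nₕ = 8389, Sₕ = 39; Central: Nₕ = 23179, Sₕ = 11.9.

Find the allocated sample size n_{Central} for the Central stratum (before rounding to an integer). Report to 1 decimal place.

483.0

Neyman allocation: nₕ = n·NₕSₕ / Σⱼ NⱼSⱼ.
Σ NⱼSⱼ = 8389·39 + 23179·11.9 = 603001.1.
n_{Central} = 1056·23179·11.9 / 603001.1 = 483.0.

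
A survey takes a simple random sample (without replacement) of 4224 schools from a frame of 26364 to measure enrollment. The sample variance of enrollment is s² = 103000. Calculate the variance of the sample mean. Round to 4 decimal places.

20.4776

Under SRS without replacement, Var(ȳ) = (1 − f)·s²/n with f = n/N = 4224/26364 = 0.16021848.
Var(ȳ) = (1 − 0.16021848)·103000/4224 = 0.83978152·24.38447 = 20.477627.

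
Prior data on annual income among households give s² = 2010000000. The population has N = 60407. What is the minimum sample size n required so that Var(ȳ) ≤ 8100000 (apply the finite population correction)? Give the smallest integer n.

Without fpc, n₀ = s²/D = 2010000000/8100000 = 248.1481.
With fpc, (1 − n/N)·s²/n ≤ D requires n ≥ n₀/(1 + n₀/N) = 248.1481/(1 + 248.1481/60407) = 247.1329.
Rounding up, n = 248.

248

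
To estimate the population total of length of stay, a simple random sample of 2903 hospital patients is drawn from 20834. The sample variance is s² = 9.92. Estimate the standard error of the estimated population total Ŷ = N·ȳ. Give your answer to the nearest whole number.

Var(Ŷ) = N²·Var(ȳ) = N²·(1 − n/N)·s²/n.
f = 2903/20834 = 0.13933954; Var(ȳ) = 0.86066046·9.92/2903 = 0.0029410099.
Var(Ŷ) = 20834² · 0.0029410099 = 1.2765617 × 10^6.
SE(Ŷ) = √(1.2765617 × 10^6) = 1130.

1130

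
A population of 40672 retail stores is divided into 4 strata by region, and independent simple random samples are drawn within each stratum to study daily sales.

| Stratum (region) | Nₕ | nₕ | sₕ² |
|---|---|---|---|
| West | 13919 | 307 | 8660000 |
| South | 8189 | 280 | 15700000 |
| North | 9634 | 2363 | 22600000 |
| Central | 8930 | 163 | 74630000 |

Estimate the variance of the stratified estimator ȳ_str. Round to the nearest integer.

Var(ȳ_str) = Σₕ Wₕ²(1 − fₕ)sₕ²/nₕ with Wₕ = Nₕ/N, N = 40672.
West: Wₕ = 0.34222561; term = 0.34222561²·(1 − 0.02205618)·8660000/307 = 3230.8622.
South: Wₕ = 0.20134245; term = 0.20134245²·(1 − 0.03419221)·15700000/280 = 2195.3462.
North: Wₕ = 0.23687057; term = 0.23687057²·(1 − 0.24527714)·22600000/2363 = 404.99946.
Central: Wₕ = 0.21956137; term = 0.21956137²·(1 − 0.01825308)·74630000/163 = 21668.919.
Sum = 27500.127.

27500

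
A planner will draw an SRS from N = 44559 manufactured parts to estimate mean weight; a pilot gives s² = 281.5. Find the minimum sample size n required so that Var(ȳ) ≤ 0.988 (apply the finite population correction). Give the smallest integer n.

284

Without fpc, n₀ = s²/D = 281.5/0.988 = 284.9190.
With fpc, (1 − n/N)·s²/n ≤ D requires n ≥ n₀/(1 + n₀/N) = 284.9190/(1 + 284.9190/44559) = 283.1087.
Rounding up, n = 284.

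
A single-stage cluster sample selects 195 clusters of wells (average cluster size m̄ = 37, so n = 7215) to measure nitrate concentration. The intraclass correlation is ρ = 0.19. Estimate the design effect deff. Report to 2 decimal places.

7.84

deff = 1 + (37 − 1)·0.19 = 1 + 6.84 = 7.84.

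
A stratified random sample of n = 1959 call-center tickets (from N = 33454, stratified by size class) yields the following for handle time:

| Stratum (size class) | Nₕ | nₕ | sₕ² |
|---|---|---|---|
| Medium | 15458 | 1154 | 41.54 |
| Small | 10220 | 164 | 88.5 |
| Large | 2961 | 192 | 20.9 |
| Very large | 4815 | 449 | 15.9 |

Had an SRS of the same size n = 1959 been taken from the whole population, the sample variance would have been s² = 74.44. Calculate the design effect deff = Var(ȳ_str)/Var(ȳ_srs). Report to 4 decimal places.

1.6249

Var(ȳ_str) = Σ Wₕ²(1−fₕ)sₕ²/nₕ with Wₕ = Nₕ/33454:
  Medium: (15458/33454)²·(1−1154/15458)·41.54/1154 = 0.007111732
  Small: (10220/33454)²·(1−164/10220)·88.5/164 = 0.049554087
  Large: (2961/33454)²·(1−192/2961)·20.9/192 = 7.9746258 × 10^-4
  Very large: (4815/33454)²·(1−449/4815)·15.9/449 = 6.6517314 × 10^-4
  → Var(ȳ_str) = 0.058128455.
Var(ȳ_srs) = (1 − 1959/33454)·74.44/1959 = 0.035773834.
deff = 0.058128455 / 0.035773834 = 1.6249.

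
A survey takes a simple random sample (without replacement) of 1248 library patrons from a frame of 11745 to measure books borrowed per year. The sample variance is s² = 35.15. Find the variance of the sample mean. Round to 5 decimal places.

Under SRS without replacement, Var(ȳ) = (1 − f)·s²/n with f = n/N = 1248/11745 = 0.10625798.
Var(ȳ) = (1 − 0.10625798)·35.15/1248 = 0.89374202·0.028165064 = 0.025172301.

0.02517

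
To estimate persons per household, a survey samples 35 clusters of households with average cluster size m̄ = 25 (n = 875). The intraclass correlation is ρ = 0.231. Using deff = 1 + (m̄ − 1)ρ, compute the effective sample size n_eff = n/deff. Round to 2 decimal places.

deff = 1 + (25 − 1)·0.231 = 1 + 5.544 = 6.544.
n_eff = 875 / 6.544 = 133.71.

133.71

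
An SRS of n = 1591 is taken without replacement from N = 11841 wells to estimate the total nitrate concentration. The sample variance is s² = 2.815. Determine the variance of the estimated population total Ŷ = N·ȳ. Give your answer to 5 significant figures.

214740

Var(Ŷ) = N²·Var(ȳ) = N²·(1 − n/N)·s²/n.
f = 1591/11841 = 0.13436365; Var(ȳ) = 0.86563635·2.815/1591 = 0.0015315942.
Var(Ŷ) = 11841² · 0.0015315942 = 214743.72.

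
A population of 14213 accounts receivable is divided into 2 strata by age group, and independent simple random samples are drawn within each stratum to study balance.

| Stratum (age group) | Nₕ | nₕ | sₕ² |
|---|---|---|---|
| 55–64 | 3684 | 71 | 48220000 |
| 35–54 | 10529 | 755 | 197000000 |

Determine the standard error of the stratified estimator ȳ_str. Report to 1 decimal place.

421.5

Var(ȳ_str) = Σₕ Wₕ²(1 − fₕ)sₕ²/nₕ with Wₕ = Nₕ/N, N = 14213.
55–64: Wₕ = 0.25919932; term = 0.25919932²·(1 − 0.01927253)·48220000/71 = 44749.164.
35–54: Wₕ = 0.74080068; term = 0.74080068²·(1 − 0.07170671)·197000000/755 = 132925.17.
Sum = 177674.33.
SE = √(177674.33) = 421.5.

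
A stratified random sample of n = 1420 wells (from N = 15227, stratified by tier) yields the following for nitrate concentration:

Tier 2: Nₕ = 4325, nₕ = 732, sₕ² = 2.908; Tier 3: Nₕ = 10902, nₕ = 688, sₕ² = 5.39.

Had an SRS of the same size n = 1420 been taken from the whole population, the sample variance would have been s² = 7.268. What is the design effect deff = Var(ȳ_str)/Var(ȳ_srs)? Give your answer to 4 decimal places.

0.8681

Var(ȳ_str) = Σ Wₕ²(1−fₕ)sₕ²/nₕ with Wₕ = Nₕ/15227:
  Tier 2: (4325/15227)²·(1−732/4325)·2.908/732 = 2.6625511 × 10^-4
  Tier 3: (10902/15227)²·(1−688/10902)·5.39/688 = 0.0037624753
  → Var(ȳ_str) = 0.0040287304.
Var(ȳ_srs) = (1 − 1420/15227)·7.268/1420 = 0.0046409998.
deff = 0.0040287304 / 0.0046409998 = 0.8681.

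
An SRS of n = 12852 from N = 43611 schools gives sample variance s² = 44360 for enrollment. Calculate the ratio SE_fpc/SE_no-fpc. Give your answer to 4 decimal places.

f = n/N = 12852/43611 = 0.29469629.
SE_no-fpc = √(s²/n) = 1.857849; SE_fpc = √((1−f)s²/n) = 1.5602655.
Ratio = √(1−f) = 0.83982362.

0.8398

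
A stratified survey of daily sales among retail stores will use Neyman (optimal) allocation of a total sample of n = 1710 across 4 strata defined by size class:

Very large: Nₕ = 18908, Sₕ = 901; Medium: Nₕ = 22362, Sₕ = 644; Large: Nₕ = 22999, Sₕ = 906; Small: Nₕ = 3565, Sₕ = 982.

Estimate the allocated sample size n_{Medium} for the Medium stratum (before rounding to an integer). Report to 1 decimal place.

441.5

Neyman allocation: nₕ = n·NₕSₕ / Σⱼ NⱼSⱼ.
Σ NⱼSⱼ = 18908·901 + 22362·644 + 22999·906 + 3565·982 = 5.577516 × 10^7.
n_{Medium} = 1710·22362·644 / (5.577516 × 10^7) = 441.5.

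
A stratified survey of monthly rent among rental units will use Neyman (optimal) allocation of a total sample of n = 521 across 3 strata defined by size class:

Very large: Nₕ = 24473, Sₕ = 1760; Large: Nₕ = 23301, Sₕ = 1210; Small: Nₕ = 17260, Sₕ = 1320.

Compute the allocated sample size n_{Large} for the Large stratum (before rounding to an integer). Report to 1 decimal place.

Neyman allocation: nₕ = n·NₕSₕ / Σⱼ NⱼSⱼ.
Σ NⱼSⱼ = 24473·1760 + 23301·1210 + 17260·1320 = 9.404989 × 10^7.
n_{Large} = 521·23301·1210 / (9.404989 × 10^7) = 156.2.

156.2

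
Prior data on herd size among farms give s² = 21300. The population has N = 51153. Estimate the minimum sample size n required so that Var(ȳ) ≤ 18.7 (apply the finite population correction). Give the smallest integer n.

Without fpc, n₀ = s²/D = 21300/18.7 = 1139.0374.
With fpc, (1 − n/N)·s²/n ≤ D requires n ≥ n₀/(1 + n₀/N) = 1139.0374/(1 + 1139.0374/51153) = 1114.2266.
Rounding up, n = 1115.

1115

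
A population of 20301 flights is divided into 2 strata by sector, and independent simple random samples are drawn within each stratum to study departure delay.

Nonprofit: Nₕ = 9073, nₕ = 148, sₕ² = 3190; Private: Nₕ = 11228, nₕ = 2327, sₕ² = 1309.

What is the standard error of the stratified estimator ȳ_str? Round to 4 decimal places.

2.0908

Var(ȳ_str) = Σₕ Wₕ²(1 − fₕ)sₕ²/nₕ with Wₕ = Nₕ/N, N = 20301.
Nonprofit: Wₕ = 0.44692380; term = 0.44692380²·(1 − 0.01631213)·3190/148 = 4.2349983.
Private: Wₕ = 0.55307620; term = 0.55307620²·(1 − 0.20724973)·1309/2327 = 0.13641107.
Sum = 4.3714094.
SE = √(4.3714094) = 2.0908.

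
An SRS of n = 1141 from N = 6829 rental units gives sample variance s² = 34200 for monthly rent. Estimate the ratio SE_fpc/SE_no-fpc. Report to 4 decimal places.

0.9126

f = n/N = 1141/6829 = 0.16708156.
SE_no-fpc = √(s²/n) = 5.4748249; SE_fpc = √((1−f)s²/n) = 4.9965642.
Ratio = √(1−f) = 0.91264365.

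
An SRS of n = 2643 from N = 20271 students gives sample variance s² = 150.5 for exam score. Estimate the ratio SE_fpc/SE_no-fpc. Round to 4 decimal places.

f = n/N = 2643/20271 = 0.13038331.
SE_no-fpc = √(s²/n) = 0.23862705; SE_fpc = √((1−f)s²/n) = 0.22252746.
Ratio = √(1−f) = 0.93253241.

0.9325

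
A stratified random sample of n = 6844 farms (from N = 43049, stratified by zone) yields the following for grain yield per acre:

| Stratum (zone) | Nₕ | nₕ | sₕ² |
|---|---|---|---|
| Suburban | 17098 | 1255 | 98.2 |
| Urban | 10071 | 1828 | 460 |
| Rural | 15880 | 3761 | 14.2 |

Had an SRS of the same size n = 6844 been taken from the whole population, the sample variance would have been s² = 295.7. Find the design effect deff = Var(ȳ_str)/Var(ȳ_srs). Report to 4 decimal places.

0.6358

Var(ȳ_str) = Σ Wₕ²(1−fₕ)sₕ²/nₕ with Wₕ = Nₕ/43049:
  Suburban: (17098/43049)²·(1−1255/17098)·98.2/1255 = 0.011437322
  Urban: (10071/43049)²·(1−1828/10071)·460/1828 = 0.011272322
  Rural: (15880/43049)²·(1−3761/15880)·14.2/3761 = 3.9208133 × 10^-4
  → Var(ȳ_str) = 0.023101725.
Var(ȳ_srs) = (1 − 6844/43049)·295.7/6844 = 0.036336811.
deff = 0.023101725 / 0.036336811 = 0.6358.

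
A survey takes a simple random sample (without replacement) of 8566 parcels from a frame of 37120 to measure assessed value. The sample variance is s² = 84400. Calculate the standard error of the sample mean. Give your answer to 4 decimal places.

Under SRS without replacement, Var(ȳ) = (1 − f)·s²/n with f = n/N = 8566/37120 = 0.23076509.
Var(ȳ) = (1 − 0.23076509)·84400/8566 = 0.76923491·9.8529068 = 7.5791999.
SE(ȳ) = √(7.5791999) = 2.7530.

2.7530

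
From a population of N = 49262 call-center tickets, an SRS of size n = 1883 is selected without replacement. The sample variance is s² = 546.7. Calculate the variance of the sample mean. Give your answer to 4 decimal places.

Under SRS without replacement, Var(ȳ) = (1 − f)·s²/n with f = n/N = 1883/49262 = 0.03822419.
Var(ȳ) = (1 − 0.03822419)·546.7/1883 = 0.96177581·0.29033457 = 0.27923677.

0.2792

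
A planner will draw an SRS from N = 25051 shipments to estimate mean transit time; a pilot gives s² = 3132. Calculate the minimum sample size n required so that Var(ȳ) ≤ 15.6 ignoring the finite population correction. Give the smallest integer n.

Without fpc, n₀ = s²/D = 3132/15.6 = 200.7692.
Rounding up, n = 201.

201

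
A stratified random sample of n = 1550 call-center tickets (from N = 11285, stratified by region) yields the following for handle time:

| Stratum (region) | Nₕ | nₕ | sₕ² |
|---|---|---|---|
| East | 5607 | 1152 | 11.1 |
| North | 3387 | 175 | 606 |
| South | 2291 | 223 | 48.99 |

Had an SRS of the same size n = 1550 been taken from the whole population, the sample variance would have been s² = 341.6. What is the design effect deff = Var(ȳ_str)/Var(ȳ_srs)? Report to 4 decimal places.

1.6089

Var(ȳ_str) = Σ Wₕ²(1−fₕ)sₕ²/nₕ with Wₕ = Nₕ/11285:
  East: (5607/11285)²·(1−1152/5607)·11.1/1152 = 0.0018899296
  North: (3387/11285)²·(1−175/3387)·606/175 = 0.29581636
  South: (2291/11285)²·(1−223/2291)·48.99/223 = 0.0081728791
  → Var(ȳ_str) = 0.30587917.
Var(ȳ_srs) = (1 − 1550/11285)·341.6/1550 = 0.19011683.
deff = 0.30587917 / 0.19011683 = 1.6089.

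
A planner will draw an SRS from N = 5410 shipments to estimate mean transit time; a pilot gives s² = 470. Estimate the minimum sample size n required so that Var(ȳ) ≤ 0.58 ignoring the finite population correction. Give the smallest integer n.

Without fpc, n₀ = s²/D = 470/0.58 = 810.3448.
Rounding up, n = 811.

811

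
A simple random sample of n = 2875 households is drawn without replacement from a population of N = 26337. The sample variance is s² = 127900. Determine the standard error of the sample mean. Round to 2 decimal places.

Under SRS without replacement, Var(ȳ) = (1 − f)·s²/n with f = n/N = 2875/26337 = 0.10916202.
Var(ȳ) = (1 − 0.10916202)·127900/2875 = 0.89083798·44.486957 = 39.630671.
SE(ȳ) = √(39.630671) = 6.30.

6.30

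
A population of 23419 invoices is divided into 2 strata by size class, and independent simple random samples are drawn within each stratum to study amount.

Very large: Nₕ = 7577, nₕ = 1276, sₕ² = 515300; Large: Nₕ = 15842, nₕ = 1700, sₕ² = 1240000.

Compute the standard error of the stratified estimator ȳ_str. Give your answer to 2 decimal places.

Var(ȳ_str) = Σₕ Wₕ²(1 − fₕ)sₕ²/nₕ with Wₕ = Nₕ/N, N = 23419.
Very large: Wₕ = 0.32354071; term = 0.32354071²·(1 − 0.16840438)·515300/1276 = 35.154388.
Large: Wₕ = 0.67645929; term = 0.67645929²·(1 − 0.10730968)·1240000/1700 = 297.95928.
Sum = 333.11367.
SE = √(333.11367) = 18.25.

18.25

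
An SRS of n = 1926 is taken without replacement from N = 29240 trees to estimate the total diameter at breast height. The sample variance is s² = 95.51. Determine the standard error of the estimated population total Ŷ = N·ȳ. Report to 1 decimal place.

Var(Ŷ) = N²·Var(ȳ) = N²·(1 − n/N)·s²/n.
f = 1926/29240 = 0.06586867; Var(ȳ) = 0.93413133·95.51/1926 = 0.046323408.
Var(Ŷ) = 29240² · 0.046323408 = 3.9605476 × 10^7.
SE(Ŷ) = √(3.9605476 × 10^7) = 6293.3.

6293.3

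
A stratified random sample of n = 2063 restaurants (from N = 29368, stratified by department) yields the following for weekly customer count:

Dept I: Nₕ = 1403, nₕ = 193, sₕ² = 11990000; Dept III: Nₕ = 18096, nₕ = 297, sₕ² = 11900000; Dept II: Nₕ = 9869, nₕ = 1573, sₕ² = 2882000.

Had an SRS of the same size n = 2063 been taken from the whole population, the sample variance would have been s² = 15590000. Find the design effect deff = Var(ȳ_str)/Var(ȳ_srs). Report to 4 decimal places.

Var(ȳ_str) = Σ Wₕ²(1−fₕ)sₕ²/nₕ with Wₕ = Nₕ/29368:
  Dept I: (1403/29368)²·(1−193/1403)·11990000/193 = 122.28021
  Dept III: (18096/29368)²·(1−297/18096)·11900000/297 = 14963.044
  Dept II: (9869/29368)²·(1−1573/9869)·2882000/1573 = 173.92355
  → Var(ȳ_str) = 15259.248.
Var(ȳ_srs) = (1 − 2063/29368)·15590000/2063 = 7026.106.
deff = 15259.248 / 7026.106 = 2.1718.

2.1718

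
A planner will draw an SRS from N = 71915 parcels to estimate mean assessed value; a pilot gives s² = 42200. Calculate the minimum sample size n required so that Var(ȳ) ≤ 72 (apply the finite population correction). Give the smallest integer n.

582

Without fpc, n₀ = s²/D = 42200/72 = 586.1111.
With fpc, (1 − n/N)·s²/n ≤ D requires n ≥ n₀/(1 + n₀/N) = 586.1111/(1 + 586.1111/71915) = 581.3729.
Rounding up, n = 582.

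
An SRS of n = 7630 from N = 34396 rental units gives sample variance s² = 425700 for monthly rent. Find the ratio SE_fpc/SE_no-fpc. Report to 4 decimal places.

0.8821

f = n/N = 7630/34396 = 0.22182812.
SE_no-fpc = √(s²/n) = 7.469466; SE_fpc = √((1−f)s²/n) = 6.5891186.
Ratio = √(1−f) = 0.88214051.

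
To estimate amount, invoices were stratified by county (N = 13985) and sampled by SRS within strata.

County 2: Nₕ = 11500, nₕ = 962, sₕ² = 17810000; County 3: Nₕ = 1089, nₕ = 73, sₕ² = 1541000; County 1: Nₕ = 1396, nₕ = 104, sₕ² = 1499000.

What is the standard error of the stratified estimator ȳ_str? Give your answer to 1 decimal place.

Var(ȳ_str) = Σₕ Wₕ²(1 − fₕ)sₕ²/nₕ with Wₕ = Nₕ/N, N = 13985.
County 2: Wₕ = 0.82230962; term = 0.82230962²·(1 − 0.08365217)·17810000/962 = 11471.493.
County 3: Wₕ = 0.07786915; term = 0.07786915²·(1 − 0.06703398)·1541000/73 = 119.41982.
County 1: Wₕ = 0.09982124; term = 0.09982124²·(1 − 0.07449857)·1499000/104 = 132.92029.
Sum = 11723.833.
SE = √(11723.833) = 108.3.

108.3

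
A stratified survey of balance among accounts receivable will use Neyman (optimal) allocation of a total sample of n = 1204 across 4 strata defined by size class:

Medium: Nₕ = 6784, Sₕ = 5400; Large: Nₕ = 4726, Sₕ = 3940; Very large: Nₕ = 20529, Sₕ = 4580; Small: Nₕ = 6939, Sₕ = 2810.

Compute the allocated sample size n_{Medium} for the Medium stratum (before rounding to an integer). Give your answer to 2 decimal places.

Neyman allocation: nₕ = n·NₕSₕ / Σⱼ NⱼSⱼ.
Σ NⱼSⱼ = 6784·5400 + 4726·3940 + 20529·4580 + 6939·2810 = 1.6877545 × 10^8.
n_{Medium} = 1204·6784·5400 / (1.6877545 × 10^8) = 261.33.

261.33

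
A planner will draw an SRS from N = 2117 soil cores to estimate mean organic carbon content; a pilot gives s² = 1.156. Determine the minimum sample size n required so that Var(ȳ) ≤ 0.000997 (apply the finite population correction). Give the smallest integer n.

Without fpc, n₀ = s²/D = 1.156/0.000997 = 1159.4784.
With fpc, (1 − n/N)·s²/n ≤ D requires n ≥ n₀/(1 + n₀/N) = 1159.4784/(1 + 1159.4784/2117) = 749.1628.
Rounding up, n = 750.

750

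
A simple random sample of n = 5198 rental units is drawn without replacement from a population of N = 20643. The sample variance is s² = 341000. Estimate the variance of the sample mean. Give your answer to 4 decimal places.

Under SRS without replacement, Var(ȳ) = (1 − f)·s²/n with f = n/N = 5198/20643 = 0.25180449.
Var(ȳ) = (1 − 0.25180449)·341000/5198 = 0.74819551·65.602155 = 49.083238.

49.0832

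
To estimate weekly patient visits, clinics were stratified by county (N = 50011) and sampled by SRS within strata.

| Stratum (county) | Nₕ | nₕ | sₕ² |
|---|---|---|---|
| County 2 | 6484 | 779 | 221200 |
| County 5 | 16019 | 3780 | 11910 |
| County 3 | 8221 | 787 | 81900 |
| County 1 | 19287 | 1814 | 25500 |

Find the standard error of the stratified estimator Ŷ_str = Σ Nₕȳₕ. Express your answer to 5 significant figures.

Var(Ŷ_str) = Σₕ Nₕ²(1 − fₕ)sₕ²/nₕ.
County 2: 6484²·(1 − 779/6484)·221200/779 = 1.0503797 × 10^10.
County 5: 16019²·(1 − 3780/16019)·11910/3780 = 6.177337 × 10^8.
County 3: 8221²·(1 − 787/8221)·81900/787 = 6.3599891 × 10^9.
County 1: 19287²·(1 − 1814/19287)·25500/1814 = 4.7373455 × 10^9.
Sum = 2.2218865 × 10^10.
SE = √(2.2218865 × 10^10) = 149060.

149060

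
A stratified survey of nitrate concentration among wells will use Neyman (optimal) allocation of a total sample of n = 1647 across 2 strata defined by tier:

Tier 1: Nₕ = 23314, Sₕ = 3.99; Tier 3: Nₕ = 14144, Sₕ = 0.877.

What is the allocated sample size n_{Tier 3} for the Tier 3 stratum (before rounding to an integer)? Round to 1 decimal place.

Neyman allocation: nₕ = n·NₕSₕ / Σⱼ NⱼSⱼ.
Σ NⱼSⱼ = 23314·3.99 + 14144·0.877 = 105427.15.
n_{Tier 3} = 1647·14144·0.877 / 105427.15 = 193.8.

193.8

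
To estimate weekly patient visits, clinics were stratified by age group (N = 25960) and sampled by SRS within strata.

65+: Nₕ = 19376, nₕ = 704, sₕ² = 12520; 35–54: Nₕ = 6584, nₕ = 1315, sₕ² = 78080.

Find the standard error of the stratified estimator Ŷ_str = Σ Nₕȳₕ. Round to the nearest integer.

92162

Var(Ŷ_str) = Σₕ Nₕ²(1 − fₕ)sₕ²/nₕ.
65+: 19376²·(1 − 704/19376)·12520/704 = 6.4340826 × 10^9.
35–54: 6584²·(1 − 1315/6584)·78080/1315 = 2.0598333 × 10^9.
Sum = 8.4939159 × 10^9.
SE = √(8.4939159 × 10^9) = 92162.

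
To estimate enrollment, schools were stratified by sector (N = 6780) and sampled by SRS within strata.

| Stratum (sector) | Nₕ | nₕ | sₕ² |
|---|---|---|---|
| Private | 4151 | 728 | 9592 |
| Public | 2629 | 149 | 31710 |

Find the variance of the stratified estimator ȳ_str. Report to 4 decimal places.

34.2578

Var(ȳ_str) = Σₕ Wₕ²(1 − fₕ)sₕ²/nₕ with Wₕ = Nₕ/N, N = 6780.
Private: Wₕ = 0.61224189; term = 0.61224189²·(1 − 0.17537943)·9592/728 = 4.0726589.
Public: Wₕ = 0.38775811; term = 0.38775811²·(1 − 0.05667554)·31710/149 = 30.185116.
Sum = 34.257775.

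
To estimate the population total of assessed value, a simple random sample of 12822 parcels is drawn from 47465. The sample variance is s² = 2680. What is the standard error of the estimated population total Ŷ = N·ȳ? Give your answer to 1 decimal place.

Var(Ŷ) = N²·Var(ȳ) = N²·(1 − n/N)·s²/n.
f = 12822/47465 = 0.27013589; Var(ȳ) = 0.72986411·2680/12822 = 0.1525531.
Var(Ŷ) = 47465² · 0.1525531 = 3.4369088 × 10^8.
SE(Ŷ) = √(3.4369088 × 10^8) = 18538.9.

18538.9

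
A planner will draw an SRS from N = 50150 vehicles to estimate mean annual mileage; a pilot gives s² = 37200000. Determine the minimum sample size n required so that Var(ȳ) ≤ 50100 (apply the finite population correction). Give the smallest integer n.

732

Without fpc, n₀ = s²/D = 37200000/50100 = 742.5150.
With fpc, (1 − n/N)·s²/n ≤ D requires n ≥ n₀/(1 + n₀/N) = 742.5150/(1 + 742.5150/50150) = 731.6818.
Rounding up, n = 732.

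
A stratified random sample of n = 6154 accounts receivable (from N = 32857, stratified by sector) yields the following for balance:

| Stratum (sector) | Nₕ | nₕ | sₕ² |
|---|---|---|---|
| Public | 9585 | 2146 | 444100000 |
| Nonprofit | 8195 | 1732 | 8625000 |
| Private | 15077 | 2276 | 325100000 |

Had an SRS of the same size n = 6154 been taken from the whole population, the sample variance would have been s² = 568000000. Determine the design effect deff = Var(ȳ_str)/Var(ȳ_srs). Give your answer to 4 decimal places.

Var(ȳ_str) = Σ Wₕ²(1−fₕ)sₕ²/nₕ with Wₕ = Nₕ/32857:
  Public: (9585/32857)²·(1−2146/9585)·444100000/2146 = 13667.904
  Nonprofit: (8195/32857)²·(1−1732/8195)·8625000/1732 = 244.30846
  Private: (15077/32857)²·(1−2276/15077)·325100000/2276 = 25535.698
  → Var(ȳ_str) = 39447.91.
Var(ȳ_srs) = (1 − 6154/32857)·568000000/6154 = 75010.661.
deff = 39447.91 / 75010.661 = 0.5259.

0.5259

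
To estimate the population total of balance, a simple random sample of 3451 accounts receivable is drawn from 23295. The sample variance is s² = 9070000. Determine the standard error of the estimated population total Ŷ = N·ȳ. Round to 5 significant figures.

Var(Ŷ) = N²·Var(ȳ) = N²·(1 − n/N)·s²/n.
f = 3451/23295 = 0.14814338; Var(ȳ) = 0.85185662·9070000/3451 = 2238.8698.
Var(Ŷ) = 23295² · 2238.8698 = 1.2149384 × 10^12.
SE(Ŷ) = √(1.2149384 × 10^12) = 1.1022 × 10^6.

1.1022 × 10^6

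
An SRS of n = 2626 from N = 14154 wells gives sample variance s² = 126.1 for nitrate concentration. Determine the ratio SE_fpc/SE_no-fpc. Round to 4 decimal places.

f = n/N = 2626/14154 = 0.18553059.
SE_no-fpc = √(s²/n) = 0.21913421; SE_fpc = √((1−f)s²/n) = 0.19776415.
Ratio = √(1−f) = 0.90247959.

0.9025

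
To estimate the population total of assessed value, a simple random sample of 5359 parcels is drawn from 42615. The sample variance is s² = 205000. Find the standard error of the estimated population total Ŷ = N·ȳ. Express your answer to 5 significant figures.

246440

Var(Ŷ) = N²·Var(ȳ) = N²·(1 − n/N)·s²/n.
f = 5359/42615 = 0.12575384; Var(ȳ) = 0.87424616·205000/5359 = 33.442893.
Var(Ŷ) = 42615² · 33.442893 = 6.0733572 × 10^10.
SE(Ŷ) = √(6.0733572 × 10^10) = 246440.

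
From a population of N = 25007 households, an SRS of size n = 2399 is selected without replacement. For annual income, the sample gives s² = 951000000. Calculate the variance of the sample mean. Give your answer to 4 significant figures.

Under SRS without replacement, Var(ȳ) = (1 − f)·s²/n with f = n/N = 2399/25007 = 0.09593314.
Var(ȳ) = (1 − 0.09593314)·951000000/2399 = 0.90406686·396415.17 = 358385.82.

358400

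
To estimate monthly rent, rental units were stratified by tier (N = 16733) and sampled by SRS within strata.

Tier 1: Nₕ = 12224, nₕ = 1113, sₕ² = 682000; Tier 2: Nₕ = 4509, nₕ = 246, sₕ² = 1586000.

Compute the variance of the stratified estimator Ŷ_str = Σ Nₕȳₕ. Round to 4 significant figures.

Var(Ŷ_str) = Σₕ Nₕ²(1 − fₕ)sₕ²/nₕ.
Tier 1: 12224²·(1 − 1113/12224)·682000/1113 = 8.3225363 × 10^10.
Tier 2: 4509²·(1 − 246/4509)·1586000/246 = 1.2392635 × 10^11.
Sum = 2.0715171 × 10^11.

2.072 × 10^11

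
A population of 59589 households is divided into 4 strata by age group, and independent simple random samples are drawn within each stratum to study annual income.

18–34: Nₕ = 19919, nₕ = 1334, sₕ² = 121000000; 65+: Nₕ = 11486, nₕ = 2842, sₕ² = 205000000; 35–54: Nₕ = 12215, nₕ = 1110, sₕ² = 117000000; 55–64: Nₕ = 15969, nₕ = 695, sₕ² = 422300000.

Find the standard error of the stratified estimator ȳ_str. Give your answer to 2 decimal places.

239.25

Var(ȳ_str) = Σₕ Wₕ²(1 − fₕ)sₕ²/nₕ with Wₕ = Nₕ/N, N = 59589.
18–34: Wₕ = 0.33427310; term = 0.33427310²·(1 − 0.06697123)·121000000/1334 = 9456.435.
65+: Wₕ = 0.19275370; term = 0.19275370²·(1 − 0.24743166)·205000000/2842 = 2016.8851.
35–54: Wₕ = 0.20498750; term = 0.20498750²·(1 − 0.09087188)·117000000/1110 = 4026.6392.
55–64: Wₕ = 0.26798570; term = 0.26798570²·(1 − 0.04352182)·422300000/695 = 41738.284.
Sum = 57238.243.
SE = √(57238.243) = 239.25.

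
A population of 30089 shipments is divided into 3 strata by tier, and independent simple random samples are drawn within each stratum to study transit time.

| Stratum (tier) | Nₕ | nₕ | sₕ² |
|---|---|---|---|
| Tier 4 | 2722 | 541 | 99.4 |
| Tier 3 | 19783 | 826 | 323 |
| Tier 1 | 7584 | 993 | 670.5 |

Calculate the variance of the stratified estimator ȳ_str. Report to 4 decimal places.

0.2005

Var(ȳ_str) = Σₕ Wₕ²(1 − fₕ)sₕ²/nₕ with Wₕ = Nₕ/N, N = 30089.
Tier 4: Wₕ = 0.09046495; term = 0.09046495²·(1 − 0.19875092)·99.4/541 = 0.0012048068.
Tier 3: Wₕ = 0.65748280; term = 0.65748280²·(1 − 0.04175302)·323/826 = 0.16198273.
Tier 1: Wₕ = 0.25205225; term = 0.25205225²·(1 − 0.13093354)·670.5/993 = 0.037280666.
Sum = 0.2004682.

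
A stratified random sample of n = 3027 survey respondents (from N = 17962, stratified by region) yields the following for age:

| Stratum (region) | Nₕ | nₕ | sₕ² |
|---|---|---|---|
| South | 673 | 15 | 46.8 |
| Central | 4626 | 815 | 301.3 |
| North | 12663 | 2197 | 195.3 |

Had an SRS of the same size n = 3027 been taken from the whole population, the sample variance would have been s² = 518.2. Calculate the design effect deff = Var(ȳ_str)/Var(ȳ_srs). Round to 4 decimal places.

0.4285

Var(ȳ_str) = Σ Wₕ²(1−fₕ)sₕ²/nₕ with Wₕ = Nₕ/17962:
  South: (673/17962)²·(1−15/673)·46.8/15 = 0.0042823895
  Central: (4626/17962)²·(1−815/4626)·301.3/815 = 0.020201179
  North: (12663/17962)²·(1−2197/12663)·195.3/2197 = 0.036515743
  → Var(ȳ_str) = 0.060999312.
Var(ȳ_srs) = (1 − 3027/17962)·518.2/3027 = 0.14234281.
deff = 0.060999312 / 0.14234281 = 0.4285.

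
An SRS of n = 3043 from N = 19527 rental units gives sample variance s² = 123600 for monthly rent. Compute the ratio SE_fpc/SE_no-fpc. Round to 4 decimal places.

0.9188

f = n/N = 3043/19527 = 0.15583551.
SE_no-fpc = √(s²/n) = 6.3732104; SE_fpc = √((1−f)s²/n) = 5.8556054.
Ratio = √(1−f) = 0.91878425.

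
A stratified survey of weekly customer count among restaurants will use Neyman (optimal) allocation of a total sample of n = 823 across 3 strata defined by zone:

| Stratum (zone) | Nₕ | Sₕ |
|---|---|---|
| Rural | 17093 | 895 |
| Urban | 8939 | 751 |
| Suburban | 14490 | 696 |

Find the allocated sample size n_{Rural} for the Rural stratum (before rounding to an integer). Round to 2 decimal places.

392.27

Neyman allocation: nₕ = n·NₕSₕ / Σⱼ NⱼSⱼ.
Σ NⱼSⱼ = 17093·895 + 8939·751 + 14490·696 = 3.2096464 × 10^7.
n_{Rural} = 823·17093·895 / (3.2096464 × 10^7) = 392.27.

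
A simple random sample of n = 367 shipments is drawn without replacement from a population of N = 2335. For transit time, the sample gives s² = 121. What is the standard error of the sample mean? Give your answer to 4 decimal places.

Under SRS without replacement, Var(ȳ) = (1 − f)·s²/n with f = n/N = 367/2335 = 0.15717345.
Var(ȳ) = (1 − 0.15717345)·121/367 = 0.84282655·0.32970027 = 0.27788014.
SE(ȳ) = √(0.27788014) = 0.5271.

0.5271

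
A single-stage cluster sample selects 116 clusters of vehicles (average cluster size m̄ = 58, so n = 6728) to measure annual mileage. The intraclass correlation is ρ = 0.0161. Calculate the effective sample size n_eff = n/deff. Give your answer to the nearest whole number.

deff = 1 + (58 − 1)·0.0161 = 1 + 0.9177 = 1.9177.
n_eff = 6728 / 1.9177 = 3508.

3508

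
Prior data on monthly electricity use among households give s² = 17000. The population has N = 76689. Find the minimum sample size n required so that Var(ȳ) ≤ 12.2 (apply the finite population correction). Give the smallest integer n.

Without fpc, n₀ = s²/D = 17000/12.2 = 1393.4426.
With fpc, (1 − n/N)·s²/n ≤ D requires n ≥ n₀/(1 + n₀/N) = 1393.4426/(1 + 1393.4426/76689) = 1368.5755.
Rounding up, n = 1369.

1369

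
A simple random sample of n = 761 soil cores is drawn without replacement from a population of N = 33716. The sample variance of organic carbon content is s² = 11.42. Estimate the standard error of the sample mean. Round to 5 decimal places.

Under SRS without replacement, Var(ȳ) = (1 − f)·s²/n with f = n/N = 761/33716 = 0.02257089.
Var(ȳ) = (1 − 0.02257089)·11.42/761 = 0.97742911·0.01500657 = 0.014667859.
SE(ȳ) = √(0.014667859) = 0.12111.

0.12111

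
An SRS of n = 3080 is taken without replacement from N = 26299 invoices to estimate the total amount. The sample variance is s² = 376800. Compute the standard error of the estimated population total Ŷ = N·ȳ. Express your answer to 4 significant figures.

Var(Ŷ) = N²·Var(ȳ) = N²·(1 − n/N)·s²/n.
f = 3080/26299 = 0.11711472; Var(ȳ) = 0.88288528·376800/3080 = 108.01012.
Var(Ŷ) = 26299² · 108.01012 = 7.4703839 × 10^10.
SE(Ŷ) = √(7.4703839 × 10^10) = 273300.

273300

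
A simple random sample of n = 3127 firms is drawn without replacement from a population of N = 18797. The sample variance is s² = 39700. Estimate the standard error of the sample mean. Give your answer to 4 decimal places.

Under SRS without replacement, Var(ȳ) = (1 − f)·s²/n with f = n/N = 3127/18797 = 0.16635633.
Var(ȳ) = (1 − 0.16635633)·39700/3127 = 0.83364367·12.695875 = 10.583835.
SE(ȳ) = √(10.583835) = 3.2533.

3.2533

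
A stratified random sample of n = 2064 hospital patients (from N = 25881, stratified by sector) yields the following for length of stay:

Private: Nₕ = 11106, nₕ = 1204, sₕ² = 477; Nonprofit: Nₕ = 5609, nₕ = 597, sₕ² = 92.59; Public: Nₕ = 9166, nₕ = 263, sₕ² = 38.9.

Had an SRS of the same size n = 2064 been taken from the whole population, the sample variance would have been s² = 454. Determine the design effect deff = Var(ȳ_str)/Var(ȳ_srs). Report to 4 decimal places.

Var(ȳ_str) = Σ Wₕ²(1−fₕ)sₕ²/nₕ with Wₕ = Nₕ/25881:
  Private: (11106/25881)²·(1−1204/11106)·477/1204 = 0.06504447
  Nonprofit: (5609/25881)²·(1−597/5609)·92.59/597 = 0.0065091481
  Public: (9166/25881)²·(1−263/9166)·38.9/263 = 0.018019717
  → Var(ȳ_str) = 0.089573335.
Var(ȳ_srs) = (1 − 2064/25881)·454/2064 = 0.20241941.
deff = 0.089573335 / 0.20241941 = 0.4425.

0.4425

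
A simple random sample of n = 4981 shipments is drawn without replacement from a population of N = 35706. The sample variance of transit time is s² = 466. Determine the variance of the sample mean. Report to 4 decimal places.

0.0805

Under SRS without replacement, Var(ȳ) = (1 − f)·s²/n with f = n/N = 4981/35706 = 0.13950036.
Var(ȳ) = (1 − 0.13950036)·466/4981 = 0.86049964·0.093555511 = 0.080504483.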